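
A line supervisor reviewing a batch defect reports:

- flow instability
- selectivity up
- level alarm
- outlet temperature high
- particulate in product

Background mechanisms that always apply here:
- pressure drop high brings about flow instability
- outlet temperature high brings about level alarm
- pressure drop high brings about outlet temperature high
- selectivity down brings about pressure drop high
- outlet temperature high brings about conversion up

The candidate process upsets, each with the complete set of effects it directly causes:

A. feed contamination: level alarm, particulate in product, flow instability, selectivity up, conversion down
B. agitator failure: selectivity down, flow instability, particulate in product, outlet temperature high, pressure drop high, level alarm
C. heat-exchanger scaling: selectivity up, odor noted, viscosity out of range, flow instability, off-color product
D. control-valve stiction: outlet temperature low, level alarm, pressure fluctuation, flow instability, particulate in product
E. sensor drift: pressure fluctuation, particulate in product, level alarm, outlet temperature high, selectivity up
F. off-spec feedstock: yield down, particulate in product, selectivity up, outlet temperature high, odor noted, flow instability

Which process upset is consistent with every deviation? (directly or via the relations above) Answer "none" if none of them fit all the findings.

F

Per-candidate check:
(A) feed contamination — flow instability ✓; selectivity up ✓; level alarm ✓; outlet temperature high ✗; particulate in product ✓
(B) agitator failure — flow instability ✓; selectivity up ✗; level alarm ✓; outlet temperature high ✓; particulate in product ✓
(C) heat-exchanger scaling — does not account for level alarm, outlet temperature high, particulate in product
(D) control-valve stiction — fails on selectivity up, outlet temperature high (predicts outlet temperature low, not outlet temperature high)
(E) sensor drift — flow instability ✗; selectivity up ✓; level alarm ✓; outlet temperature high ✓; particulate in product ✓
(F) off-spec feedstock — accounts for every observation (level alarm by outlet temperature high → level alarm)
(F) alone accounts for all the evidence.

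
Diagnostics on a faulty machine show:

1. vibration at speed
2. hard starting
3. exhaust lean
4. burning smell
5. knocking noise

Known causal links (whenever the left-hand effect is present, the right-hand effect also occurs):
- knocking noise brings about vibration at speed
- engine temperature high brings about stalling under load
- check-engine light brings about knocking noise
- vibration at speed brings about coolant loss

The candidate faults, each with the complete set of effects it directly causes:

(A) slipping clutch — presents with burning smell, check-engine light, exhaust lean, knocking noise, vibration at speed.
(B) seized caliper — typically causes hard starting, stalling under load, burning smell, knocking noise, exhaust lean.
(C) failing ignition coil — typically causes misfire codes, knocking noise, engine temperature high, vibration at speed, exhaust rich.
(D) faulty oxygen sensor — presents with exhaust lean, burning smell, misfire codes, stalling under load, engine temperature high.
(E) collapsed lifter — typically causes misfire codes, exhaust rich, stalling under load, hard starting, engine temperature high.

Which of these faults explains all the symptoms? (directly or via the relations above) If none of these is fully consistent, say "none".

For each candidate, compare predicted effects to what was observed:
(A) slipping clutch — does not account for hard starting
(B) seized caliper — vibration at speed ✓ (by knocking noise → vibration at speed); hard starting ✓; exhaust lean ✓; burning smell ✓; knocking noise ✓
(C) failing ignition coil — fails on hard starting, exhaust lean, burning smell (predicts exhaust rich, not exhaust lean)
(D) faulty oxygen sensor — vibration at speed ✗; hard starting ✗; exhaust lean ✓; burning smell ✓; knocking noise ✗
(E) collapsed lifter — vibration at speed ✗; hard starting ✓; exhaust lean ✗; burning smell ✗; knocking noise ✗
Only (B) is consistent with every observation.

B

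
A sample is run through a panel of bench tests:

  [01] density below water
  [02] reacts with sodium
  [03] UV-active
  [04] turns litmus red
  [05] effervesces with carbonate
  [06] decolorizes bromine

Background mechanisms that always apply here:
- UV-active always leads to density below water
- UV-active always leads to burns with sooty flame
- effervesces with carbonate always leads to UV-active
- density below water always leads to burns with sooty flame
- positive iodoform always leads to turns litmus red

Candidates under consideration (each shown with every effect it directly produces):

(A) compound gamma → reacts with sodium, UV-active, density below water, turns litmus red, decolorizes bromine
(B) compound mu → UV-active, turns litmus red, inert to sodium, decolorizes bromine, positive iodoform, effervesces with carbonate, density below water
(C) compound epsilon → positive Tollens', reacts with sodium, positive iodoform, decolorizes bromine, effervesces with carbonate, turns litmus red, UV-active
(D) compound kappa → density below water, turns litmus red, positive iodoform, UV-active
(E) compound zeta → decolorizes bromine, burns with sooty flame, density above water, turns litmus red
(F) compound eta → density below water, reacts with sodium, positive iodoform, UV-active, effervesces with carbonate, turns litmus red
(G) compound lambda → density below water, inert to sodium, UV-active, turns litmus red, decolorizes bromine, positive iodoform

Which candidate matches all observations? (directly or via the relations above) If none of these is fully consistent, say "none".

C

Checking each candidate against the observations:
(A) compound gamma — does not account for effervesces with carbonate
(B) compound mu — density below water ✓; reacts with sodium ✗; UV-active ✓; turns litmus red ✓; effervesces with carbonate ✓; decolorizes bromine ✓
(C) compound epsilon — density below water ✓ (via UV-active → density below water); reacts with sodium ✓; UV-active ✓; turns litmus red ✓; effervesces with carbonate ✓; decolorizes bromine ✓
(D) compound kappa — density below water ✓; reacts with sodium ✗; UV-active ✓; turns litmus red ✓; effervesces with carbonate ✗; decolorizes bromine ✗
(E) compound zeta — density below water ✗; reacts with sodium ✗; UV-active ✗; turns litmus red ✓; effervesces with carbonate ✗; decolorizes bromine ✓
(F) compound eta — does not account for decolorizes bromine
(G) compound lambda — density below water ✓; reacts with sodium ✗; UV-active ✓; turns litmus red ✓; effervesces with carbonate ✗; decolorizes bromine ✓
Only (C) is consistent with every observation.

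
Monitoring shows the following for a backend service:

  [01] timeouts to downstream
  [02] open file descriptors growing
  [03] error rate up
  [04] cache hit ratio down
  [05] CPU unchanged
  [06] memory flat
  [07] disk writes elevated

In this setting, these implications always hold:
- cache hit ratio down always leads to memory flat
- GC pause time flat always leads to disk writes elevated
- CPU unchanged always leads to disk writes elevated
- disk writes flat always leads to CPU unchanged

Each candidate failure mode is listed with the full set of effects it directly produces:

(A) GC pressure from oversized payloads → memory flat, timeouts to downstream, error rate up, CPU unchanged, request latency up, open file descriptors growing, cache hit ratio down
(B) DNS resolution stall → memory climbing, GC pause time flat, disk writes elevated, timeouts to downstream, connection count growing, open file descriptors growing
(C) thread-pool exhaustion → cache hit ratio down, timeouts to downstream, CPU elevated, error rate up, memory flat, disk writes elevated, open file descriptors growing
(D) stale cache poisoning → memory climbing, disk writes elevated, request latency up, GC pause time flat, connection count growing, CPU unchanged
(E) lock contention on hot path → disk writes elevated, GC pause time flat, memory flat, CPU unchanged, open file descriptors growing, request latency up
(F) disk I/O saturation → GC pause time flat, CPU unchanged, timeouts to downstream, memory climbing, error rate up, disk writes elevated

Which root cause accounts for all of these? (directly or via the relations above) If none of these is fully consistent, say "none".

Checking each candidate against the observations:
(A) GC pressure from oversized payloads — accounts for every observation (disk writes elevated by CPU unchanged → disk writes elevated)
(B) DNS resolution stall — fails on error rate up, cache hit ratio down, CPU unchanged, memory flat (predicts memory climbing, not memory flat)
(C) thread-pool exhaustion — timeouts to downstream +; open file descriptors growing +; error rate up +; cache hit ratio down +; CPU unchanged -; memory flat +; disk writes elevated +
(D) stale cache poisoning — timeouts to downstream -; open file descriptors growing -; error rate up -; cache hit ratio down -; CPU unchanged +; memory flat -; disk writes elevated +
(E) lock contention on hot path — does not account for timeouts to downstream, error rate up, cache hit ratio down
(F) disk I/O saturation — timeouts to downstream +; open file descriptors growing -; error rate up +; cache hit ratio down -; CPU unchanged +; memory flat -; disk writes elevated +
Only (A) is consistent with every observation.

A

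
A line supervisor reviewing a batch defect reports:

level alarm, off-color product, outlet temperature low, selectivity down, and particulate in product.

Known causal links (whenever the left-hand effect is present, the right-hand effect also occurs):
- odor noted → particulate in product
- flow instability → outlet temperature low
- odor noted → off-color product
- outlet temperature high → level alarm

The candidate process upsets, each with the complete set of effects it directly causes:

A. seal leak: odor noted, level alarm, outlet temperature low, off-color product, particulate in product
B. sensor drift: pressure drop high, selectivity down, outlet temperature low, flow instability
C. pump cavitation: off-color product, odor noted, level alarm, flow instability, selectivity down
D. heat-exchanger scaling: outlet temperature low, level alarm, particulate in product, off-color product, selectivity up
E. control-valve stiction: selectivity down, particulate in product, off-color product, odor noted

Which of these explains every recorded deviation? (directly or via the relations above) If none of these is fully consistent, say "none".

C

Per-candidate check:
(A) seal leak — does not account for selectivity down
(B) sensor drift — does not account for level alarm, off-color product, particulate in product
(C) pump cavitation — accounts for every observation (outlet temperature low through flow instability → outlet temperature low)
(D) heat-exchanger scaling — level alarm ✓; off-color product ✓; outlet temperature low ✓; selectivity down ✗; particulate in product ✓
(E) control-valve stiction — level alarm ✗; off-color product ✓; outlet temperature low ✗; selectivity down ✓; particulate in product ✓
Only (C) is consistent with every observation.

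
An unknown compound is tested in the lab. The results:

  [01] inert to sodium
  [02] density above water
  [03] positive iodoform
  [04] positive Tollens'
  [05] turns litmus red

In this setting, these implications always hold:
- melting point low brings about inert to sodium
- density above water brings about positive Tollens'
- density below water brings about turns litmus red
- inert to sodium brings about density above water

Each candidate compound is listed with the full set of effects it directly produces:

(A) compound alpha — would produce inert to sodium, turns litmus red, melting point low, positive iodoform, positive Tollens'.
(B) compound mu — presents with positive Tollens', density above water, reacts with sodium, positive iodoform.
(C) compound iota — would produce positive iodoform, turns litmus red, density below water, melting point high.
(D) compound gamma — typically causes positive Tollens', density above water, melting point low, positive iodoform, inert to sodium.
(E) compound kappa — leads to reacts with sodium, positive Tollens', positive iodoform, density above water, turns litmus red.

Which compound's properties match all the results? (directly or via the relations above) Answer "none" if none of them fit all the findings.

A

Testing each hypothesis:
(A) compound alpha — inert to sodium +; density above water + (by inert to sodium → density above water); positive iodoform +; positive Tollens' +; turns litmus red +
(B) compound mu — inert to sodium -; density above water +; positive iodoform +; positive Tollens' +; turns litmus red -
(C) compound iota — inert to sodium -; density above water -; positive iodoform +; positive Tollens' -; turns litmus red +
(D) compound gamma — does not account for turns litmus red
(E) compound kappa — fails on inert to sodium (predicts reacts with sodium, not inert to sodium)
(A) is the only candidate with no mismatches.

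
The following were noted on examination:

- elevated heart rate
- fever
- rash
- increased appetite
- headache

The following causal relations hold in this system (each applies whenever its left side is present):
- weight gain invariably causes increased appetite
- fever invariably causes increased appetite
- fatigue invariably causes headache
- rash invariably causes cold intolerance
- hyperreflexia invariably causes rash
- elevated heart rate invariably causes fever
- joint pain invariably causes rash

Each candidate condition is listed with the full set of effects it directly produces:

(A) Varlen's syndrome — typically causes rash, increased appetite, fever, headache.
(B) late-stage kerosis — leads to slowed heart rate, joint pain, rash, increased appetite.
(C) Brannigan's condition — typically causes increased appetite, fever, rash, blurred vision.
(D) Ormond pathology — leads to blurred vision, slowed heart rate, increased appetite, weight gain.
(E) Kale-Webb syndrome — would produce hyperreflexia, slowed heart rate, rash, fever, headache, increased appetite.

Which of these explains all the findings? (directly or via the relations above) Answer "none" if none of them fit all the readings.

none

Per-candidate check:
(A) Varlen's syndrome — does not account for elevated heart rate
(B) late-stage kerosis — fails on elevated heart rate, fever, headache (predicts slowed heart rate, not elevated heart rate)
(C) Brannigan's condition — elevated heart rate NO; fever yes; rash yes; increased appetite yes; headache NO
(D) Ormond pathology — fails on elevated heart rate, fever, rash, headache (predicts slowed heart rate, not elevated heart rate)
(E) Kale-Webb syndrome — elevated heart rate NO; fever yes; rash yes; increased appetite yes; headache yes
None of the listed candidates fits everything.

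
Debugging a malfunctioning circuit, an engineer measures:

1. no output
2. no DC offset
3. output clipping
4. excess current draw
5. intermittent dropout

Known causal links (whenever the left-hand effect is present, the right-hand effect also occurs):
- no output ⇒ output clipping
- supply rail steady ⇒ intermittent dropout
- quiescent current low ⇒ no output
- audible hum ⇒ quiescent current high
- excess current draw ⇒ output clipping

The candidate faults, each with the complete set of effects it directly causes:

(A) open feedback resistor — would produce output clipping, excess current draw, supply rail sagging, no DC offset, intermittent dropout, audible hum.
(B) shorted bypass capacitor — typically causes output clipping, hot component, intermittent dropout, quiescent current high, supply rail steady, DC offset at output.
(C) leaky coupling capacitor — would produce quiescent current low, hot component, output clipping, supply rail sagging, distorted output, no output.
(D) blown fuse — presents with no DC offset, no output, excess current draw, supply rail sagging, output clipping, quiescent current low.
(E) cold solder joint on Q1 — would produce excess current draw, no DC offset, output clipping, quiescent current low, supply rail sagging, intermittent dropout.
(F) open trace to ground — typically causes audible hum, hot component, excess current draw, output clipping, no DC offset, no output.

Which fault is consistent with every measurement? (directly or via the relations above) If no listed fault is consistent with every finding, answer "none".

E

Per-candidate check:
(A) open feedback resistor — does not account for no output
(B) shorted bypass capacitor — fails on no output, no DC offset, excess current draw (predicts DC offset at output, not no DC offset)
(C) leaky coupling capacitor — does not account for no DC offset, excess current draw, intermittent dropout
(D) blown fuse — no output ✓; no DC offset ✓; output clipping ✓; excess current draw ✓; intermittent dropout ✗
(E) cold solder joint on Q1 — no output ✓ (through quiescent current low → no output); no DC offset ✓; output clipping ✓; excess current draw ✓; intermittent dropout ✓
(F) open trace to ground — no output ✓; no DC offset ✓; output clipping ✓; excess current draw ✓; intermittent dropout ✗
Only (E) is consistent with every observation.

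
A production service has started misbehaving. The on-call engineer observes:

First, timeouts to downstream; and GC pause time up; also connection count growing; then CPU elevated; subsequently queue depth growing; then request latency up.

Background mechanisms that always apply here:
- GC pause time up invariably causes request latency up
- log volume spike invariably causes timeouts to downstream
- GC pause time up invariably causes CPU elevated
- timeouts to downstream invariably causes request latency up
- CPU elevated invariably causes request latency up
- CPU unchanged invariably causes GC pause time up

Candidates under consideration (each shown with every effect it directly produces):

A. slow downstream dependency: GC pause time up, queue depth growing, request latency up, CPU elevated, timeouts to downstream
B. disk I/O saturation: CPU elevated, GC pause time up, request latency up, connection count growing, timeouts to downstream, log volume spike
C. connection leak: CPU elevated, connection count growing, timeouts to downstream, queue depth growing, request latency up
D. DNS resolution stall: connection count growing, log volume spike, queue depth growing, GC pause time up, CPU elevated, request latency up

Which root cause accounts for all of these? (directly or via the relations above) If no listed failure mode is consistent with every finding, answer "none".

D

Checking each candidate against the observations:
(A) slow downstream dependency — timeouts to downstream +; GC pause time up +; connection count growing -; CPU elevated +; queue depth growing +; request latency up +
(B) disk I/O saturation — does not account for queue depth growing
(C) connection leak — timeouts to downstream +; GC pause time up -; connection count growing +; CPU elevated +; queue depth growing +; request latency up +
(D) DNS resolution stall — accounts for every observation (timeouts to downstream through log volume spike → timeouts to downstream)
(D) alone accounts for all the evidence.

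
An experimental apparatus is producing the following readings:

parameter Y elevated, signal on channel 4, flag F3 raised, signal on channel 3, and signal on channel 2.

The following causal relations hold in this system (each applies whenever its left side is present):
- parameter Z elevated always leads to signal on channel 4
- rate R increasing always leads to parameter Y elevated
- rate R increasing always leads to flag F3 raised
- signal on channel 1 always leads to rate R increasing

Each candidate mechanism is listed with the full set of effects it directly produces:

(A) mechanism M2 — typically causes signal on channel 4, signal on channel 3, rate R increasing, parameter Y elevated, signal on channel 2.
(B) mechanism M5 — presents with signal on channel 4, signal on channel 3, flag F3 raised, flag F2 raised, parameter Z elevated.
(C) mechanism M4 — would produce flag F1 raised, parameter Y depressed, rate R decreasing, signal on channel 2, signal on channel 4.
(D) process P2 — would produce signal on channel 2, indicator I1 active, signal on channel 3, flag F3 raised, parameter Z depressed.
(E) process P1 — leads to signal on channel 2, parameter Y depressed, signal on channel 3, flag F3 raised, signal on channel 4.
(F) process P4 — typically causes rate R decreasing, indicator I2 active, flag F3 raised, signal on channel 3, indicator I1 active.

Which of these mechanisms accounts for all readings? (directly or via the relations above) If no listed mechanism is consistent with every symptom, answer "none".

A

Per-candidate check:
(A) mechanism M2 — parameter Y elevated +; signal on channel 4 +; flag F3 raised + (via rate R increasing → flag F3 raised); signal on channel 3 +; signal on channel 2 +
(B) mechanism M5 — does not account for parameter Y elevated, signal on channel 2
(C) mechanism M4 — parameter Y elevated -; signal on channel 4 +; flag F3 raised -; signal on channel 3 -; signal on channel 2 +
(D) process P2 — parameter Y elevated -; signal on channel 4 -; flag F3 raised +; signal on channel 3 +; signal on channel 2 +
(E) process P1 — parameter Y elevated -; signal on channel 4 +; flag F3 raised +; signal on channel 3 +; signal on channel 2 +
(F) process P4 — parameter Y elevated -; signal on channel 4 -; flag F3 raised +; signal on channel 3 +; signal on channel 2 -
Only (A) is consistent with every observation.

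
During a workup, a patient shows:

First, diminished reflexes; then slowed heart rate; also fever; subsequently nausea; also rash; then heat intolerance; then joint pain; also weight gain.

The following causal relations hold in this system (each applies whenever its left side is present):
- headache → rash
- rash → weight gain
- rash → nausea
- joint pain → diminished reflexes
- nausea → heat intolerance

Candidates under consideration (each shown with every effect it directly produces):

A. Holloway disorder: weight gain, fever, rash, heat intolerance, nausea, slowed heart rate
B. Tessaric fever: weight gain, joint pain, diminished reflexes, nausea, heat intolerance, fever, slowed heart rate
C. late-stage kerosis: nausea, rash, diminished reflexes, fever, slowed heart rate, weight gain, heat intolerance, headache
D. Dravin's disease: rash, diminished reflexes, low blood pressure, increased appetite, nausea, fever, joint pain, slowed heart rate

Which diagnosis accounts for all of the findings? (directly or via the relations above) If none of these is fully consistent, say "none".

D

Checking each candidate against the observations:
(A) Holloway disorder — does not account for diminished reflexes, joint pain
(B) Tessaric fever — does not account for rash
(C) late-stage kerosis — diminished reflexes yes; slowed heart rate yes; fever yes; nausea yes; rash yes; heat intolerance yes; joint pain NO; weight gain yes
(D) Dravin's disease — diminished reflexes yes; slowed heart rate yes; fever yes; nausea yes; rash yes; heat intolerance yes (via nausea → heat intolerance); joint pain yes; weight gain yes (via rash → weight gain)
Only (D) is consistent with every observation.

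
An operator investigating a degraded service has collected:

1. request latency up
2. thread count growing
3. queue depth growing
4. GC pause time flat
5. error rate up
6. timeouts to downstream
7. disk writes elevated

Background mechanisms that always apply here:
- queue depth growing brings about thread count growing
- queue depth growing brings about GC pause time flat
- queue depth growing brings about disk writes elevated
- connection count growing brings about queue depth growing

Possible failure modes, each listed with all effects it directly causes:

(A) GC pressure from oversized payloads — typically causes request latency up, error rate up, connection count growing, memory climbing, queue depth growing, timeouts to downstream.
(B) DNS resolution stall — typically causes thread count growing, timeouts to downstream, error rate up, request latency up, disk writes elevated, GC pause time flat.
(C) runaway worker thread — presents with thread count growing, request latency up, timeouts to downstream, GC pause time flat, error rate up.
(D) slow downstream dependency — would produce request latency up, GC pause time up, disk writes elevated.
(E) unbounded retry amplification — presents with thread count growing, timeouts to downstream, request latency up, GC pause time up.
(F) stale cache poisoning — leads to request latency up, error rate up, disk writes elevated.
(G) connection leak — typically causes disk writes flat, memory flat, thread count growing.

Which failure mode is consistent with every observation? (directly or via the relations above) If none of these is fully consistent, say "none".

A

Per-candidate check:
(A) GC pressure from oversized payloads — accounts for every observation (thread count growing by queue depth growing → thread count growing)
(B) DNS resolution stall — request latency up ✓; thread count growing ✓; queue depth growing ✗; GC pause time flat ✓; error rate up ✓; timeouts to downstream ✓; disk writes elevated ✓
(C) runaway worker thread — request latency up ✓; thread count growing ✓; queue depth growing ✗; GC pause time flat ✓; error rate up ✓; timeouts to downstream ✓; disk writes elevated ✗
(D) slow downstream dependency — request latency up ✓; thread count growing ✗; queue depth growing ✗; GC pause time flat ✗; error rate up ✗; timeouts to downstream ✗; disk writes elevated ✓
(E) unbounded retry amplification — request latency up ✓; thread count growing ✓; queue depth growing ✗; GC pause time flat ✗; error rate up ✗; timeouts to downstream ✓; disk writes elevated ✗
(F) stale cache poisoning — request latency up ✓; thread count growing ✗; queue depth growing ✗; GC pause time flat ✗; error rate up ✓; timeouts to downstream ✗; disk writes elevated ✓
(G) connection leak — fails on request latency up, queue depth growing, GC pause time flat, error rate up, timeouts to downstream, disk writes elevated (predicts disk writes flat, not disk writes elevated)
(A) is the only candidate with no mismatches.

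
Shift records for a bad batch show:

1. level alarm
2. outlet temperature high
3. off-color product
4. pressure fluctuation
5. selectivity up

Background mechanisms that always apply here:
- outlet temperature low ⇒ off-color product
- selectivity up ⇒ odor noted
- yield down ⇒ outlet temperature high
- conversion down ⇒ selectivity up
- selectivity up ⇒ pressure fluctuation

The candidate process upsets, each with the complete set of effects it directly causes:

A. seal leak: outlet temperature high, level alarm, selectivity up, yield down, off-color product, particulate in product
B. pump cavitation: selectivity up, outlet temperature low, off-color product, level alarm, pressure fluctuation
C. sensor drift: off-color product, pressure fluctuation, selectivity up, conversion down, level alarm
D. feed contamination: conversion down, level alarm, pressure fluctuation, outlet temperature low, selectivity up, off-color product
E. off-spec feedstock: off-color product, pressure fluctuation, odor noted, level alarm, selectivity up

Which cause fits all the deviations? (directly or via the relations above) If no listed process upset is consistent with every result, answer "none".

A

Per-candidate check:
(A) seal leak — level alarm ✓; outlet temperature high ✓; off-color product ✓; pressure fluctuation ✓ (through selectivity up → pressure fluctuation); selectivity up ✓
(B) pump cavitation — fails on outlet temperature high (predicts outlet temperature low, not outlet temperature high)
(C) sensor drift — does not account for outlet temperature high
(D) feed contamination — level alarm ✓; outlet temperature high ✗; off-color product ✓; pressure fluctuation ✓; selectivity up ✓
(E) off-spec feedstock — does not account for outlet temperature high
Only (A) is consistent with every observation.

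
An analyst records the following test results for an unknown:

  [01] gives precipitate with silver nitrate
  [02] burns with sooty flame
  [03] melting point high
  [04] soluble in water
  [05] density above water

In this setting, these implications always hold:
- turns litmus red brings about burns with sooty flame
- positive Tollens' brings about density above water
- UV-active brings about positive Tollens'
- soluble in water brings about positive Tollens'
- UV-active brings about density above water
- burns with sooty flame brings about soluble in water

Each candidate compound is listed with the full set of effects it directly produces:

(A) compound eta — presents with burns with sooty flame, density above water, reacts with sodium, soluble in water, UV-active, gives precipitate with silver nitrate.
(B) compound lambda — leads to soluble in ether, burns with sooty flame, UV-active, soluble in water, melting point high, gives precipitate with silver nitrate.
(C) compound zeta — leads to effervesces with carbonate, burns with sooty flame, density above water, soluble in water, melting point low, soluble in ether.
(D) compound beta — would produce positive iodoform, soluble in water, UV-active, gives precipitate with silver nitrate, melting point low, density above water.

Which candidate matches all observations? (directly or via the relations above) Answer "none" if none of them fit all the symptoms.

B

For each candidate, compare predicted effects to what was observed:
(A) compound eta — gives precipitate with silver nitrate match; burns with sooty flame match; melting point high miss; soluble in water match; density above water match
(B) compound lambda — accounts for every observation (density above water through UV-active → density above water)
(C) compound zeta — gives precipitate with silver nitrate miss; burns with sooty flame match; melting point high miss; soluble in water match; density above water match
(D) compound beta — gives precipitate with silver nitrate match; burns with sooty flame miss; melting point high miss; soluble in water match; density above water match
(B) alone accounts for all the evidence.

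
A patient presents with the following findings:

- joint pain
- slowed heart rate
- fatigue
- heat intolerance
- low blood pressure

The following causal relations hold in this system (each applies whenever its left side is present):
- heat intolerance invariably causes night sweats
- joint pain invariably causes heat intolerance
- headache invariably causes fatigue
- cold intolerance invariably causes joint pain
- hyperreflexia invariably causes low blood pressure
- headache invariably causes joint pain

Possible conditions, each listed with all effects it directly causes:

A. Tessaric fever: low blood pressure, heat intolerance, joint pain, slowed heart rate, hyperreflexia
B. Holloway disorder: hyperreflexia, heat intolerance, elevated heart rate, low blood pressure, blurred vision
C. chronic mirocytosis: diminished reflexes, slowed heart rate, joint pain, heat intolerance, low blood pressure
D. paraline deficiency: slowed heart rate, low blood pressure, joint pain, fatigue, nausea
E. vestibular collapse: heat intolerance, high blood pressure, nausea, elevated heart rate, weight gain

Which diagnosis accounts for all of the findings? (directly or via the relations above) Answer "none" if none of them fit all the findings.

D

For each candidate, compare predicted effects to what was observed:
(A) Tessaric fever — does not account for fatigue
(B) Holloway disorder — fails on joint pain, slowed heart rate, fatigue (predicts elevated heart rate, not slowed heart rate)
(C) chronic mirocytosis — does not account for fatigue
(D) paraline deficiency — accounts for every observation (heat intolerance via joint pain → heat intolerance)
(E) vestibular collapse — joint pain ✗; slowed heart rate ✗; fatigue ✗; heat intolerance ✓; low blood pressure ✗
(D) is the only candidate with no mismatches.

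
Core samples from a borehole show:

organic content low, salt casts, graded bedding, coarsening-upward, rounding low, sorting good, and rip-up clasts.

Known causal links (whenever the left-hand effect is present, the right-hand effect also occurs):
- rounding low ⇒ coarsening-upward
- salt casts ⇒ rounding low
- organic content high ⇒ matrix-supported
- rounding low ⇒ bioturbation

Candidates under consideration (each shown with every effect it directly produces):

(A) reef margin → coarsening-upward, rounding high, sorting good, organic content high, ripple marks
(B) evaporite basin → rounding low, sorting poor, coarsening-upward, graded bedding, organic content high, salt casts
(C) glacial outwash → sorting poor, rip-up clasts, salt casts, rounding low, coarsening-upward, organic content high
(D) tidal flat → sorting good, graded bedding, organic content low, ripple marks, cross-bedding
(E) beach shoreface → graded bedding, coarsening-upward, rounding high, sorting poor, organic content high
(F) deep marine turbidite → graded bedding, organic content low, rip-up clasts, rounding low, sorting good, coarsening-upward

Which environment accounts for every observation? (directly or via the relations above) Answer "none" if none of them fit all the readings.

none

Per-candidate check:
(A) reef margin — organic content low ✗; salt casts ✗; graded bedding ✗; coarsening-upward ✓; rounding low ✗; sorting good ✓; rip-up clasts ✗
(B) evaporite basin — fails on organic content low, sorting good, rip-up clasts (predicts organic content high, not organic content low; predicts sorting poor, not sorting good)
(C) glacial outwash — organic content low ✗; salt casts ✓; graded bedding ✗; coarsening-upward ✓; rounding low ✓; sorting good ✗; rip-up clasts ✓
(D) tidal flat — does not account for salt casts, coarsening-upward, rounding low, rip-up clasts
(E) beach shoreface — fails on organic content low, salt casts, rounding low, sorting good, rip-up clasts (predicts organic content high, not organic content low; predicts rounding high, not rounding low; predicts sorting poor, not sorting good)
(F) deep marine turbidite — organic content low ✓; salt casts ✗; graded bedding ✓; coarsening-upward ✓; rounding low ✓; sorting good ✓; rip-up clasts ✓
None of the listed candidates fits everything.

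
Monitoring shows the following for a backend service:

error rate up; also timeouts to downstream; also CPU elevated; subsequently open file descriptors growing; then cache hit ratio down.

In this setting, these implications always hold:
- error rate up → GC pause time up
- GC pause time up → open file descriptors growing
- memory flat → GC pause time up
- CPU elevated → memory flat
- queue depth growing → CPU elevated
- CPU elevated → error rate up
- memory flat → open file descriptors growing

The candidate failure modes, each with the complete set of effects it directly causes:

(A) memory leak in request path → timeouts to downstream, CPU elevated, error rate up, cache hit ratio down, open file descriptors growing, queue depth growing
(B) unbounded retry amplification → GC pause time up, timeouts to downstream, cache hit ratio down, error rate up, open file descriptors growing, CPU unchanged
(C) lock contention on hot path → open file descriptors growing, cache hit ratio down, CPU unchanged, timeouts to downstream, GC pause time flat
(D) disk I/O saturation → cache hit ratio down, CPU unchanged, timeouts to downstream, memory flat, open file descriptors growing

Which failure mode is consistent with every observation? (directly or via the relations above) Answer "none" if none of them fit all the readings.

Checking each candidate against the observations:
(A) memory leak in request path — accounts for every observation
(B) unbounded retry amplification — fails on CPU elevated (predicts CPU unchanged, not CPU elevated)
(C) lock contention on hot path — error rate up ✗; timeouts to downstream ✓; CPU elevated ✗; open file descriptors growing ✓; cache hit ratio down ✓
(D) disk I/O saturation — fails on error rate up, CPU elevated (predicts CPU unchanged, not CPU elevated)
(A) is the only candidate with no mismatches.

A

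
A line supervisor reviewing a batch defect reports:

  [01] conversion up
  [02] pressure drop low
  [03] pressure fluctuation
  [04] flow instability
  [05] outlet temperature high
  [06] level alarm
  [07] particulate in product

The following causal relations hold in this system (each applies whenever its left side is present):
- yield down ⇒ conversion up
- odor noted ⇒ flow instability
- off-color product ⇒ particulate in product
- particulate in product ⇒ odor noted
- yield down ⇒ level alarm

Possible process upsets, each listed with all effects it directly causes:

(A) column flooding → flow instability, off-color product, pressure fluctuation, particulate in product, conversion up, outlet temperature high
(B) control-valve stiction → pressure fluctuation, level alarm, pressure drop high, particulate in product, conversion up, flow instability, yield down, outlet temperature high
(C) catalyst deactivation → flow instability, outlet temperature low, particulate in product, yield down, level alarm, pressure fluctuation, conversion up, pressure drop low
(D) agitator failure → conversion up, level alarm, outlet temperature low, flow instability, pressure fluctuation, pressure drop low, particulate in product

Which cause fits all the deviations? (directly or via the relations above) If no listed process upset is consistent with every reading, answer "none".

none

For each candidate, compare predicted effects to what was observed:
(A) column flooding — conversion up yes; pressure drop low NO; pressure fluctuation yes; flow instability yes; outlet temperature high yes; level alarm NO; particulate in product yes
(B) control-valve stiction — fails on pressure drop low (predicts pressure drop high, not pressure drop low)
(C) catalyst deactivation — conversion up yes; pressure drop low yes; pressure fluctuation yes; flow instability yes; outlet temperature high NO; level alarm yes; particulate in product yes
(D) agitator failure — conversion up yes; pressure drop low yes; pressure fluctuation yes; flow instability yes; outlet temperature high NO; level alarm yes; particulate in product yes
Every candidate fails on at least one observation.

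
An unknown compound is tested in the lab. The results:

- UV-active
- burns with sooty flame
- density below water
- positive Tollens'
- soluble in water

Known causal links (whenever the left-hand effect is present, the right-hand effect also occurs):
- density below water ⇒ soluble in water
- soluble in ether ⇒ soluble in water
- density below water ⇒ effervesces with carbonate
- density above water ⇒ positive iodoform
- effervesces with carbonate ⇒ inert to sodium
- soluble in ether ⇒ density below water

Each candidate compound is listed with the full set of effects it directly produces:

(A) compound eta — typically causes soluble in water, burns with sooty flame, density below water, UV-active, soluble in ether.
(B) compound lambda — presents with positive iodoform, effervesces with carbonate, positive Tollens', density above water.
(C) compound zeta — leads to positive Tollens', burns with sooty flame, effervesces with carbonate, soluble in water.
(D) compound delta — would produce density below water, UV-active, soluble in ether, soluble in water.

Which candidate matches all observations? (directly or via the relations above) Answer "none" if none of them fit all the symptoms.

For each candidate, compare predicted effects to what was observed:
(A) compound eta — UV-active ✓; burns with sooty flame ✓; density below water ✓; positive Tollens' ✗; soluble in water ✓
(B) compound lambda — UV-active ✗; burns with sooty flame ✗; density below water ✗; positive Tollens' ✓; soluble in water ✗
(C) compound zeta — UV-active ✗; burns with sooty flame ✓; density below water ✗; positive Tollens' ✓; soluble in water ✓
(D) compound delta — UV-active ✓; burns with sooty flame ✗; density below water ✓; positive Tollens' ✗; soluble in water ✓
No candidate is consistent with all observations.

none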